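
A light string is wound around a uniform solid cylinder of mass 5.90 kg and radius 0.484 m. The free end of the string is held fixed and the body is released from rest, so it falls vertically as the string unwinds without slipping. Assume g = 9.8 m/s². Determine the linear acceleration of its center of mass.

a ≈ 6.53 m/s²

Translation: Mg − T = Ma. Rotation about the center: TR = Iα with I = ½MR².
With a = αR: T = (I/R²)a = (1/2)M a, so Mg = (1 + 0.5000)Ma.
a = g/(1 + 0.5000) = 9.8/1.500 = 6.533 m/s².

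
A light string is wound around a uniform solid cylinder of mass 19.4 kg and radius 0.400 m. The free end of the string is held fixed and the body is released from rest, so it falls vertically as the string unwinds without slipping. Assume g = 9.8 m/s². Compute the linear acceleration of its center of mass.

Translation: Mg − T = Ma. Rotation about the center: TR = Iα with I = ½MR².
With a = αR: T = (I/R²)a = (1/2)M a, so Mg = (1 + 0.5000)Ma.
a = g/(1 + 0.5000) = 9.8/1.500 = 6.533 m/s².

a ≈ 6.53 m/s²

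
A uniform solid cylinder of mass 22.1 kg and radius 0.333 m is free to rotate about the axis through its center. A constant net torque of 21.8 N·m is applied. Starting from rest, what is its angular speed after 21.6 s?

I = ½MR² = (1/2)(22.1)(0.333)² = 1.225 kg·m².
α = τ/I = 21.8/1.225 = 17.79 rad/s².
ω = ω₀ + αt = 0 + (17.79)(21.6) = 384.3 rad/s.

ω ≈ 384 rad/s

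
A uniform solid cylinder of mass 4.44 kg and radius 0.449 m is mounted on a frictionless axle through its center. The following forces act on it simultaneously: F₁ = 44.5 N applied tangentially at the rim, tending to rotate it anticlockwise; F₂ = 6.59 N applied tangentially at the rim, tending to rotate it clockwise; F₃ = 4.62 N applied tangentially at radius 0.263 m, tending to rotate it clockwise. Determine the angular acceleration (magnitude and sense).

α ≈ 35.3 rad/s², anticlockwise

I = ½MR² = (1/2)(4.44)(0.449)² = 0.4476 kg·m².
Taking anticlockwise as positive: τ₁ = +(44.5)(0.449) = +19.98 N·m; τ₂ = −(6.59)(0.449) = −2.959 N·m; τ₃ = −(4.62)(0.263) = −1.215 N·m.
Net torque τ = 15.81 N·m.
α = τ/I = 15.81/0.4476 = 35.32 rad/s².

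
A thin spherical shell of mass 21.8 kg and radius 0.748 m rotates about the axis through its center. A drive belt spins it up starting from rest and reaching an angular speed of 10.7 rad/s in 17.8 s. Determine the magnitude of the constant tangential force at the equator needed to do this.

I = (2/3)MR² = (2/3)(21.8)(0.748)² = 8.131 kg·m².
α = Δω/Δt = (10.7 − 0)/17.8 = 0.6011 rad/s².
The required torque is τ = Iα = (8.131)(0.6011) = 4.888 N·m.
A tangential force at the equator gives τ = FR, so F = τ/R = 4.888/0.748 = 6.535 N.

F ≈ 6.53 N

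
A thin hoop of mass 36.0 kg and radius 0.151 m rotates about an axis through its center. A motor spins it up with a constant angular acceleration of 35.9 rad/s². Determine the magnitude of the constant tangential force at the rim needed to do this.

I = MR² = (36.0)(0.151)² = 0.8208 kg·m².
The required torque is τ = Iα = (0.8208)(35.90) = 29.47 N·m.
A tangential force at the rim gives τ = FR, so F = τ/R = 29.47/0.151 = 195.2 N.

F ≈ 195 N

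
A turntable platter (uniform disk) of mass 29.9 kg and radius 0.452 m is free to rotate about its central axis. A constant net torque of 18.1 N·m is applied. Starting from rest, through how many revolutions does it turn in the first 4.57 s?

I = ½MR² = (1/2)(29.9)(0.452)² = 3.054 kg·m².
α = τ/I = 18.1/3.054 = 5.926 rad/s².
θ = ½αt² = ½(5.926)(4.57)² = 61.88 rad.
Revolutions = θ/(2π) = 9.849.

≈ 9.85 revolutions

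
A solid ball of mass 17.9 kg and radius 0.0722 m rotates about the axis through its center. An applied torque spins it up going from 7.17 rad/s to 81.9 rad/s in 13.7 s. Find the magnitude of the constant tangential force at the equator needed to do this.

I = (2/5)MR² = (2/5)(17.9)(0.0722)² = 0.03732 kg·m².
α = Δω/Δt = (81.9 − 7.17)/13.7 = 5.455 rad/s².
The required torque is τ = Iα = (0.03732)(5.455) = 0.2036 N·m.
A tangential force at the equator gives τ = FR, so F = τ/R = 0.2036/0.0722 = 2.820 N.

F ≈ 2.82 N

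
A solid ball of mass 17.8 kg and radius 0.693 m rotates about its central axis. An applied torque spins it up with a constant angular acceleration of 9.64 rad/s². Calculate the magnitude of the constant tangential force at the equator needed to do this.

I = (2/5)MR² = (2/5)(17.8)(0.693)² = 3.419 kg·m².
The required torque is τ = Iα = (3.419)(9.640) = 32.96 N·m.
A tangential force at the equator gives τ = FR, so F = τ/R = 32.96/0.693 = 47.57 N.

F ≈ 47.6 N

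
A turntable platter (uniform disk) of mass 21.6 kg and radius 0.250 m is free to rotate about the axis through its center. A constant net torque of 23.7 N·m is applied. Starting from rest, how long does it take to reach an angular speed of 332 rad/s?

t ≈ 9.46 s

I = ½MR² = (1/2)(21.6)(0.250)² = 0.6750 kg·m².
α = τ/I = 23.7/0.6750 = 35.11 rad/s².
ω = αt ⇒ t = ω/α = 332/35.11 = 9.456 s.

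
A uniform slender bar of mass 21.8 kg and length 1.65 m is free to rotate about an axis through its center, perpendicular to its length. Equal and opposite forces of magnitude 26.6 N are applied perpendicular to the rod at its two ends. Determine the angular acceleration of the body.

I = (1/12)ML² = (1/12)(21.8)(1.65)² = 4.946 kg·m².
The couple gives τ = F·(L/2) + F·(L/2) = F L = (26.6)(1.65) = 43.89 N·m.
Newton's second law for rotation, τ = Iα, gives α = τ/I = 43.89/4.946 = 8.874 rad/s².

α ≈ 8.87 rad/s²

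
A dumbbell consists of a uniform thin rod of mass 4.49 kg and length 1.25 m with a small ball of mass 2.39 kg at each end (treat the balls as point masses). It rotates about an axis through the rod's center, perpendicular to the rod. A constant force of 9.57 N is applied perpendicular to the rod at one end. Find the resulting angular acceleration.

α ≈ 2.44 rad/s²

I_rod = (1/12)ML² = (1/12)(4.49)(1.25)² = 0.5846 kg·m².
I_balls = 2·m·(L/2)² = 2(2.39)(0.6250)² = 1.867 kg·m².
Total I = 2.452 kg·m².
τ = F·(L/2) = (9.57)(0.625) = 5.981 N·m.
α = τ/I = 5.981/2.452 = 2.440 rad/s².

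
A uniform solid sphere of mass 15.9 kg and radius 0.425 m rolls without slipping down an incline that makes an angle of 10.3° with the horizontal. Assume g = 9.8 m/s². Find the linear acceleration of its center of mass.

Translation along the incline: Mg sinθ − f = Ma.
Rotation about the center: fR = Iα with I = (2/5)MR². No-slip gives a = αR, so f = (I/R²)a = (2/5)M a.
Substituting: Mg sinθ = (1 + 0.4000)Ma, so a = g sinθ/(1 + 0.4000) = (9.8) sin 10.3° / 1.400 = 1.252 m/s².

a ≈ 1.25 m/s²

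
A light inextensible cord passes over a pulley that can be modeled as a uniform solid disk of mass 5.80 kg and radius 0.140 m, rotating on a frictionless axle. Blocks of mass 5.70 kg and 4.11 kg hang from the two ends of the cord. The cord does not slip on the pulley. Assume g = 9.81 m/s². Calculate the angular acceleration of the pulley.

α ≈ 8.77 rad/s²

I = ½MR² = (1/2)(5.80)(0.140)² = 0.05684 kg·m².
Heavier block: m₁g − T₁ = m₁a. Lighter block: T₂ − m₂g = m₂a.
Pulley: (T₁ − T₂)R = Iα = I(a/R), so T₁ − T₂ = (I/R²)a = (1/2)M_p a = 2.900·a.
Adding the three: (m₁ − m₂)g = (m₁ + m₂ + 2.900)a, so a = (5.70 − 4.11)(9.81)/(5.70 + 4.11 + 2.900) = 1.227 m/s².
α = a/R = 1.227/0.140 = 8.766 rad/s².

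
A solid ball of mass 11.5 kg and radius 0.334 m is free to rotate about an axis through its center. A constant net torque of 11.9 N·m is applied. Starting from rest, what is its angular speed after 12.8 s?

I = (2/5)MR² = (2/5)(11.5)(0.334)² = 0.5132 kg·m².
α = τ/I = 11.9/0.5132 = 23.19 rad/s².
ω = ω₀ + αt = 0 + (23.19)(12.8) = 296.8 rad/s.

ω ≈ 297 rad/s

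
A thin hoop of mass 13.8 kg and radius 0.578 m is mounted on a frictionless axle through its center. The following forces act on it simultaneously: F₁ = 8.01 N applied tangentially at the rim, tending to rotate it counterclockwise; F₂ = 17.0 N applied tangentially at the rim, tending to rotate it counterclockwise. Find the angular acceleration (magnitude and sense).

I = MR² = (13.8)(0.578)² = 4.610 kg·m².
Taking counterclockwise as positive: τ₁ = +(8.01)(0.578) = +4.630 N·m; τ₂ = +(17.0)(0.578) = +9.826 N·m.
Net torque τ = 14.46 N·m.
α = τ/I = 14.46/4.610 = 3.135 rad/s².

α ≈ 3.14 rad/s², counterclockwise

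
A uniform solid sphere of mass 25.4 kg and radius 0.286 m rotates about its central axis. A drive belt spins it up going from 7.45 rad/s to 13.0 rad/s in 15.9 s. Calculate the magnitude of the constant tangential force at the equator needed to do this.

I = (2/5)MR² = (2/5)(25.4)(0.286)² = 0.8310 kg·m².
α = Δω/Δt = (13.0 − 7.45)/15.9 = 0.3491 rad/s².
The required torque is τ = Iα = (0.8310)(0.3491) = 0.2901 N·m.
A tangential force at the equator gives τ = FR, so F = τ/R = 0.2901/0.286 = 1.014 N.

F ≈ 1.01 N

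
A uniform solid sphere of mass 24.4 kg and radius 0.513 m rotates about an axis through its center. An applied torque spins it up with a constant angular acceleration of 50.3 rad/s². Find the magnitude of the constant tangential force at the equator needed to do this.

F ≈ 252 N

I = (2/5)MR² = (2/5)(24.4)(0.513)² = 2.569 kg·m².
The required torque is τ = Iα = (2.569)(50.30) = 129.2 N·m.
A tangential force at the equator gives τ = FR, so F = τ/R = 129.2/0.513 = 251.8 N.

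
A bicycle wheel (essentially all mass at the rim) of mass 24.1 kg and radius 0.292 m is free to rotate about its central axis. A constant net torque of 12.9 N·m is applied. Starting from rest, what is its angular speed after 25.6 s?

I = MR² = (24.1)(0.292)² = 2.055 kg·m².
α = τ/I = 12.9/2.055 = 6.278 rad/s².
ω = ω₀ + αt = 0 + (6.278)(25.6) = 160.7 rad/s.

ω ≈ 161 rad/s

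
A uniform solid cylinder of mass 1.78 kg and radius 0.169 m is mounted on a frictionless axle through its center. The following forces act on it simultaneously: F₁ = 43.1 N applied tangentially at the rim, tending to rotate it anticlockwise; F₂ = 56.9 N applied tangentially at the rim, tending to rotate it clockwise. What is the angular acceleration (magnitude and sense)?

α ≈ 91.7 rad/s², clockwise

I = ½MR² = (1/2)(1.78)(0.169)² = 0.02542 kg·m².
Taking anticlockwise as positive: τ₁ = +(43.1)(0.169) = +7.284 N·m; τ₂ = −(56.9)(0.169) = −9.616 N·m.
Net torque τ = -2.332 N·m.
α = τ/I = -2.332/0.02542 = -91.75 rad/s².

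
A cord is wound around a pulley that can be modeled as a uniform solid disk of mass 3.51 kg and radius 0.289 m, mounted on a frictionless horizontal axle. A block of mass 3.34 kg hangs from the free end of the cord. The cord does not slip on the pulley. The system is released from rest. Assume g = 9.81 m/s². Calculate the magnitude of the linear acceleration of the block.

I = ½MR² = (1/2)(3.51)(0.289)² = 0.1466 kg·m².
Block: mg − T = ma. Pulley: TR = Iα. No-slip: a = αR, so T = (I/R²)a = 1.755·a.
Then mg = (m + 1.755)a, so a = (3.34)(9.81)/(3.34 + 1.755) = 6.431 m/s².

a ≈ 6.43 m/s²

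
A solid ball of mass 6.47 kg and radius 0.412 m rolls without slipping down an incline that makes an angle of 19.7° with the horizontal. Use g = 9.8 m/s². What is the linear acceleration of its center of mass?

a ≈ 2.36 m/s²

Translation along the incline: Mg sinθ − f = Ma.
Rotation about the center: fR = Iα with I = (2/5)MR². No-slip gives a = αR, so f = (I/R²)a = (2/5)M a.
Substituting: Mg sinθ = (1 + 0.4000)Ma, so a = g sinθ/(1 + 0.4000) = (9.8) sin 19.7° / 1.400 = 2.360 m/s².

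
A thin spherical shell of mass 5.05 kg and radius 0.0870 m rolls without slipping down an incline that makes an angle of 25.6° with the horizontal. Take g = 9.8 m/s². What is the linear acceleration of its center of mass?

Translation along the incline: Mg sinθ − f = Ma.
Rotation about the center: fR = Iα with I = (2/3)MR². No-slip gives a = αR, so f = (I/R²)a = (2/3)M a.
Substituting: Mg sinθ = (1 + 0.6667)Ma, so a = g sinθ/(1 + 0.6667) = (9.8) sin 25.6° / 1.667 = 2.541 m/s².

a ≈ 2.54 m/s²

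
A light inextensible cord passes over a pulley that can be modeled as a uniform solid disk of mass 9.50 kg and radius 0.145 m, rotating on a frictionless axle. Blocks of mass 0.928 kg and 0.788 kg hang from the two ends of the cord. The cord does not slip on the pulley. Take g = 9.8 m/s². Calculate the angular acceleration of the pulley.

I = ½MR² = (1/2)(9.50)(0.145)² = 0.09987 kg·m².
Heavier block: m₁g − T₁ = m₁a. Lighter block: T₂ − m₂g = m₂a.
Pulley: (T₁ − T₂)R = Iα = I(a/R), so T₁ − T₂ = (I/R²)a = (1/2)M_p a = 4.750·a.
Adding the three: (m₁ − m₂)g = (m₁ + m₂ + 4.750)a, so a = (0.928 − 0.788)(9.8)/(0.928 + 0.788 + 4.750) = 0.2122 m/s².
α = a/R = 0.2122/0.145 = 1.463 rad/s².

α ≈ 1.46 rad/s²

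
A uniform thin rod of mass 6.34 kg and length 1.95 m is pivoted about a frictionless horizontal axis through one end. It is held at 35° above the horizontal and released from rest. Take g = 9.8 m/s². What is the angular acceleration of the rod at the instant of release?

About the pivot, I = (1/3)ML² = (1/3)(6.34)(1.95)² = 8.036 kg·m².
The weight acts at the center, a distance L/2 = 0.9750 m from the pivot; τ = Mg(L/2) cos 35° = 49.62 N·m.
α = τ/I = 49.62/8.036 = 6.175 rad/s².
(Equivalently α = (3g/(2L)) cos 35° = 6.175 rad/s².)

α ≈ 6.18 rad/s²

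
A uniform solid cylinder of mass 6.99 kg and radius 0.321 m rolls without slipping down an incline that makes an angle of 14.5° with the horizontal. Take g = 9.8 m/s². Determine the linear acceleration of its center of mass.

a ≈ 1.64 m/s²

Translation along the incline: Mg sinθ − f = Ma.
Rotation about the center: fR = Iα with I = ½MR². No-slip gives a = αR, so f = (I/R²)a = (1/2)M a.
Substituting: Mg sinθ = (1 + 0.5000)Ma, so a = g sinθ/(1 + 0.5000) = (9.8) sin 14.5° / 1.500 = 1.636 m/s².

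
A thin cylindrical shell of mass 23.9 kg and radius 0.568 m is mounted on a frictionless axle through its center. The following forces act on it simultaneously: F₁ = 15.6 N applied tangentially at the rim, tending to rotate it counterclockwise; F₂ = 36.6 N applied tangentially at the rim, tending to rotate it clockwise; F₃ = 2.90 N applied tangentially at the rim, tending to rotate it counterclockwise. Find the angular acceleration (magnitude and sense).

I = MR² = (23.9)(0.568)² = 7.711 kg·m².
Taking counterclockwise as positive: τ₁ = +(15.6)(0.568) = +8.861 N·m; τ₂ = −(36.6)(0.568) = −20.79 N·m; τ₃ = +(2.90)(0.568) = +1.647 N·m.
Net torque τ = -10.28 N·m.
α = τ/I = -10.28/7.711 = -1.333 rad/s².

α ≈ 1.33 rad/s², clockwise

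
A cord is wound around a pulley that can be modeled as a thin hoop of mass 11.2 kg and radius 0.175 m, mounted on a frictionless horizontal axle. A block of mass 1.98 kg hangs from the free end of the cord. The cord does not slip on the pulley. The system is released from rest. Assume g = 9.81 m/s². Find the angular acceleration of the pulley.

I = MR² = (11.2)(0.175)² = 0.3430 kg·m².
Block: mg − T = ma. Pulley: TR = Iα. No-slip: a = αR, so T = (I/R²)a = 11.20·a.
Then mg = (m + 11.20)a, so a = (1.98)(9.81)/(1.98 + 11.20) = 1.474 m/s².
α = a/R = 1.474/0.175 = 8.421 rad/s².

α ≈ 8.42 rad/s²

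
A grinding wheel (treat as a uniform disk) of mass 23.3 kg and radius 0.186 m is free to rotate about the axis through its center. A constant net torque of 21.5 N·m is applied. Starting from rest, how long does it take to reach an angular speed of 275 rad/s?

I = ½MR² = (1/2)(23.3)(0.186)² = 0.4030 kg·m².
α = τ/I = 21.5/0.4030 = 53.34 rad/s².
ω = αt ⇒ t = ω/α = 275/53.34 = 5.155 s.

t ≈ 5.16 s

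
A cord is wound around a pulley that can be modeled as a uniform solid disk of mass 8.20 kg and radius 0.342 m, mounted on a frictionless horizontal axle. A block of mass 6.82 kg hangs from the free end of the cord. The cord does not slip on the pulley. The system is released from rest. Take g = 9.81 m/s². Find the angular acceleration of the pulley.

I = ½MR² = (1/2)(8.20)(0.342)² = 0.4796 kg·m².
Block: mg − T = ma. Pulley: TR = Iα. No-slip: a = αR, so T = (I/R²)a = 4.100·a.
Then mg = (m + 4.100)a, so a = (6.82)(9.81)/(6.82 + 4.100) = 6.127 m/s².
α = a/R = 6.127/0.342 = 17.91 rad/s².

α ≈ 17.9 rad/s²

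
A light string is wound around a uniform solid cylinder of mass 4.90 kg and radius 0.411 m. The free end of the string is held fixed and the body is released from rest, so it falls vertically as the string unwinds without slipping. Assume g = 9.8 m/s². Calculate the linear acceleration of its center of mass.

Translation: Mg − T = Ma. Rotation about the center: TR = Iα with I = ½MR².
With a = αR: T = (I/R²)a = (1/2)M a, so Mg = (1 + 0.5000)Ma.
a = g/(1 + 0.5000) = 9.8/1.500 = 6.533 m/s².

a ≈ 6.53 m/s²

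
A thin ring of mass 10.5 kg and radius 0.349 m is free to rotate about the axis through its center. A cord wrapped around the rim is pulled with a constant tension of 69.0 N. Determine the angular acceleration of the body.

I = MR² = (10.5)(0.349)² = 1.279 kg·m².
τ = F R = (69.0)(0.349) = 24.08 N·m.
From τ = Iα: α = 24.08/1.279 = 18.83 rad/s².

α ≈ 18.8 rad/s²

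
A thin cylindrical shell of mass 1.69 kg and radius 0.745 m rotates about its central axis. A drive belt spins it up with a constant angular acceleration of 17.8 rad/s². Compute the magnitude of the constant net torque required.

τ ≈ 16.7 N·m

I = MR² = (1.69)(0.745)² = 0.9380 kg·m².
τ = Iα = (0.9380)(17.80) = 16.70 N·m.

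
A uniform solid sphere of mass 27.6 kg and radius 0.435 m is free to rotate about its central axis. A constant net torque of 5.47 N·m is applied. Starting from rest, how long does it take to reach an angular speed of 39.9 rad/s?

t ≈ 15.2 s

I = (2/5)MR² = (2/5)(27.6)(0.435)² = 2.089 kg·m².
α = τ/I = 5.47/2.089 = 2.618 rad/s².
ω = αt ⇒ t = ω/α = 39.9/2.618 = 15.24 s.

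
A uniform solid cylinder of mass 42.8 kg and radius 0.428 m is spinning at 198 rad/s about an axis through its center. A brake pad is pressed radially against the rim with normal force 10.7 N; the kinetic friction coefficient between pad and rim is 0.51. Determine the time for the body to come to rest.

I = ½MR² = (1/2)(42.8)(0.428)² = 3.920 kg·m².
Friction force f = μN = (0.51)(10.7) = 5.457 N at the rim; torque magnitude τ = fR = 2.336 N·m, opposing ω.
|α| = τ/I = 2.336/3.920 = 0.5958 rad/s² (deceleration).
0 = ω₀ − |α|t ⇒ t = ω₀/|α| = 198/0.5958 = 332.3 s.

t ≈ 332 s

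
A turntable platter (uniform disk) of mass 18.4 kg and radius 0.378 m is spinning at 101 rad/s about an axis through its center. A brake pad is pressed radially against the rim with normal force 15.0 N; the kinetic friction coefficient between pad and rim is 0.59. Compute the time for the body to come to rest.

t ≈ 39.7 s

I = ½MR² = (1/2)(18.4)(0.378)² = 1.315 kg·m².
Friction force f = μN = (0.59)(15.0) = 8.850 N at the rim; torque magnitude τ = fR = 3.345 N·m, opposing ω.
|α| = τ/I = 3.345/1.315 = 2.545 rad/s² (deceleration).
0 = ω₀ − |α|t ⇒ t = ω₀/|α| = 101/2.545 = 39.69 s.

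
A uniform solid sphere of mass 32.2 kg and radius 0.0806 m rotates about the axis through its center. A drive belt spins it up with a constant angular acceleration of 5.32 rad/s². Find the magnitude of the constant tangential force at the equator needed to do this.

F ≈ 5.52 N

I = (2/5)MR² = (2/5)(32.2)(0.0806)² = 0.08367 kg·m².
The required torque is τ = Iα = (0.08367)(5.320) = 0.4451 N·m.
A tangential force at the equator gives τ = FR, so F = τ/R = 0.4451/0.0806 = 5.523 N.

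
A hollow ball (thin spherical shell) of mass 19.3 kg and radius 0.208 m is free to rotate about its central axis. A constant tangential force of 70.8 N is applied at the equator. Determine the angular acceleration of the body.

α ≈ 26.5 rad/s²

I = (2/3)MR² = (2/3)(19.3)(0.208)² = 0.5567 kg·m².
τ = F R = (70.8)(0.208) = 14.73 N·m.
Newton's second law for rotation, τ = Iα, gives α = τ/I = 14.73/0.5567 = 26.45 rad/s².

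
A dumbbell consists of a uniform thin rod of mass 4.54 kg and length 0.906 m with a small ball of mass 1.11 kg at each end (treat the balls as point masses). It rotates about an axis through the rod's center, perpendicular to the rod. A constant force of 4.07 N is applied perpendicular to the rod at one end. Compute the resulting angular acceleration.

I_rod = (1/12)ML² = (1/12)(4.54)(0.906)² = 0.3105 kg·m².
I_balls = 2·m·(L/2)² = 2(1.11)(0.4530)² = 0.4556 kg·m².
Total I = 0.7661 kg·m².
τ = F·(L/2) = (4.07)(0.453) = 1.844 N·m.
α = τ/I = 1.844/0.7661 = 2.407 rad/s².

α ≈ 2.41 rad/s²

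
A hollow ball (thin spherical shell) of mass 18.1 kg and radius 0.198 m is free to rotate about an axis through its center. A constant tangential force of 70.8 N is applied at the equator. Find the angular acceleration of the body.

I = (2/3)MR² = (2/3)(18.1)(0.198)² = 0.4731 kg·m².
τ = F R = (70.8)(0.198) = 14.02 N·m.
Newton's second law for rotation, τ = Iα, gives α = τ/I = 14.02/0.4731 = 29.63 rad/s².

α ≈ 29.6 rad/s²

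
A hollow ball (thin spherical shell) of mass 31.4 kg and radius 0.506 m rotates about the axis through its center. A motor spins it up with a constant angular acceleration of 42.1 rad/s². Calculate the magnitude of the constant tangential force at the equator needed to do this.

F ≈ 446 N

I = (2/3)MR² = (2/3)(31.4)(0.506)² = 5.360 kg·m².
The required torque is τ = Iα = (5.360)(42.10) = 225.6 N·m.
A tangential force at the equator gives τ = FR, so F = τ/R = 225.6/0.506 = 445.9 N.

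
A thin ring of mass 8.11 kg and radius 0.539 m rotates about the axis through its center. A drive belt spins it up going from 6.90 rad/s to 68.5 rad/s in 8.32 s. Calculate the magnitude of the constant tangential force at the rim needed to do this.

F ≈ 32.4 N

I = MR² = (8.11)(0.539)² = 2.356 kg·m².
α = Δω/Δt = (68.5 − 6.90)/8.32 = 7.404 rad/s².
The required torque is τ = Iα = (2.356)(7.404) = 17.44 N·m.
A tangential force at the rim gives τ = FR, so F = τ/R = 17.44/0.539 = 32.36 N.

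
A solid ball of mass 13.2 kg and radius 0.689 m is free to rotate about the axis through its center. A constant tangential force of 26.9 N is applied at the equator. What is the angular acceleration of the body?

I = (2/5)MR² = (2/5)(13.2)(0.689)² = 2.507 kg·m².
τ = F R = (26.9)(0.689) = 18.53 N·m.
From τ = Iα: α = 18.53/2.507 = 7.394 rad/s².

α ≈ 7.39 rad/s²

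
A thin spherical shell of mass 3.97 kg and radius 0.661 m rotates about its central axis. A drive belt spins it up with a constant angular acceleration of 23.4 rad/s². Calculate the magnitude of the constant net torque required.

τ ≈ 27.1 N·m

I = (2/3)MR² = (2/3)(3.97)(0.661)² = 1.156 kg·m².
τ = Iα = (1.156)(23.40) = 27.06 N·m.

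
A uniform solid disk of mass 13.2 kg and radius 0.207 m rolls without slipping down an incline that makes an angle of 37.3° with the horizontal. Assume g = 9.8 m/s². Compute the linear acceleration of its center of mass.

a ≈ 3.96 m/s²

Translation along the incline: Mg sinθ − f = Ma.
Rotation about the center: fR = Iα with I = ½MR². No-slip gives a = αR, so f = (I/R²)a = (1/2)M a.
Substituting: Mg sinθ = (1 + 0.5000)Ma, so a = g sinθ/(1 + 0.5000) = (9.8) sin 37.3° / 1.500 = 3.959 m/s².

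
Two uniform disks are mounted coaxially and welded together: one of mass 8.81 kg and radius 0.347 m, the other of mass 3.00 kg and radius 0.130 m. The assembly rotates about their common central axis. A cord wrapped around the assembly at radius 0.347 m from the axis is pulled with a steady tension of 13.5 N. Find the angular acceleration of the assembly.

α ≈ 8.43 rad/s²

I = ½M₁R₁² + ½M₂R₂² = ½(8.81)(0.347)² + ½(3.00)(0.130)² = 0.5558 kg·m².
τ = F r = (13.5)(0.347) = 4.684 N·m.
α = τ/I = 4.684/0.5558 = 8.429 rad/s².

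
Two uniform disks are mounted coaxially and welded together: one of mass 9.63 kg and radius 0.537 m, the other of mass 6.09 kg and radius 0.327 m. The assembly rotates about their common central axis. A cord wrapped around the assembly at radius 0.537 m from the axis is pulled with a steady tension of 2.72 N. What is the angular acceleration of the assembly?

α ≈ 0.852 rad/s²

I = ½M₁R₁² + ½M₂R₂² = ½(9.63)(0.537)² + ½(6.09)(0.327)² = 1.714 kg·m².
τ = F r = (2.72)(0.537) = 1.461 N·m.
α = τ/I = 1.461/1.714 = 0.8521 rad/s².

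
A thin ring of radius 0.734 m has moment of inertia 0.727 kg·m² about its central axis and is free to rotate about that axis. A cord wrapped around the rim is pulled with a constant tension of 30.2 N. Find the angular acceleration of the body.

α ≈ 30.5 rad/s²

τ = F R = (30.2)(0.734) = 22.17 N·m.
From τ = Iα: α = 22.17/0.7270 = 30.49 rad/s².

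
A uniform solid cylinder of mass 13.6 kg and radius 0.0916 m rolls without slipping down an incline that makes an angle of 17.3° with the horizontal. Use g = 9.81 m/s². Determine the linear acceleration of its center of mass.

a ≈ 1.94 m/s²

Translation along the incline: Mg sinθ − f = Ma.
Rotation about the center: fR = Iα with I = ½MR². No-slip gives a = αR, so f = (I/R²)a = (1/2)M a.
Substituting: Mg sinθ = (1 + 0.5000)Ma, so a = g sinθ/(1 + 0.5000) = (9.81) sin 17.3° / 1.500 = 1.945 m/s².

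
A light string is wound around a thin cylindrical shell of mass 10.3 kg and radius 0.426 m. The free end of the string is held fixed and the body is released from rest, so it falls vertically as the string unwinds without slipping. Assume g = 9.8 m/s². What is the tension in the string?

Translation: Mg − T = Ma. Rotation about the center: TR = Iα with I = MR².
With a = αR: T = (I/R²)a = M a, so Mg = (1 + 1.000)Ma.
a = g/(1 + 1.000) = 9.8/2.000 = 4.900 m/s².
T = 1.000·M·a = (1.000)(10.3)(4.900) = 50.47 N.

T ≈ 50.5 N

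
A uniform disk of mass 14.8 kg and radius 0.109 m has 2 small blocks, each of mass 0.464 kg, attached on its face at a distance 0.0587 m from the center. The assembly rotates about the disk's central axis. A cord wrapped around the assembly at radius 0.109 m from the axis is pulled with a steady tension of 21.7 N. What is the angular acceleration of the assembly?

I_disk = ½MR² = ½(14.8)(0.109)² = 0.08792 kg·m².
I_blocks = 2·m·r² = 2(0.464)(0.0587)² = 0.003198 kg·m².
Total I = 0.09112 kg·m².
τ = F r = (21.7)(0.109) = 2.365 N·m.
α = τ/I = 2.365/0.09112 = 25.96 rad/s².

α ≈ 26.0 rad/s²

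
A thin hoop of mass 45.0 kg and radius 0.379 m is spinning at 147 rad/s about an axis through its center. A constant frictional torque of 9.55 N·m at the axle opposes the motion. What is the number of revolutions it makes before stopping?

≈ 1160 revolutions

I = MR² = (45.0)(0.379)² = 6.464 kg·m².
The net torque has magnitude 9.55 N·m, opposing ω.
|α| = τ/I = 9.550/6.464 = 1.477 rad/s² (deceleration).
ω² = ω₀² − 2|α|θ with ω = 0 ⇒ θ = ω₀²/(2|α|) = 7313 rad = 1164 rev.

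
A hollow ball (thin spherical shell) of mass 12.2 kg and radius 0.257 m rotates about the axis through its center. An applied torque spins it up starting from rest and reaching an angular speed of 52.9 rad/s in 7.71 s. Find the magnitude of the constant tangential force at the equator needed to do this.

F ≈ 14.3 N

I = (2/3)MR² = (2/3)(12.2)(0.257)² = 0.5372 kg·m².
α = Δω/Δt = (52.9 − 0)/7.71 = 6.861 rad/s².
The required torque is τ = Iα = (0.5372)(6.861) = 3.686 N·m.
A tangential force at the equator gives τ = FR, so F = τ/R = 3.686/0.257 = 14.34 N.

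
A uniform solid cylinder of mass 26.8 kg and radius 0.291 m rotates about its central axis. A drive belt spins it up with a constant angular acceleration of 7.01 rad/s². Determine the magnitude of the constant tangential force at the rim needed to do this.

F ≈ 27.3 N

I = ½MR² = (1/2)(26.8)(0.291)² = 1.135 kg·m².
The required torque is τ = Iα = (1.135)(7.010) = 7.954 N·m.
A tangential force at the rim gives τ = FR, so F = τ/R = 7.954/0.291 = 27.33 N.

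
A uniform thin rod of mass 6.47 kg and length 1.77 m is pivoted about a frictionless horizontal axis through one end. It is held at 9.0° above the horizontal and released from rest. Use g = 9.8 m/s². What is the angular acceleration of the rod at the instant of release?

α ≈ 8.20 rad/s²

About the pivot, I = (1/3)ML² = (1/3)(6.47)(1.77)² = 6.757 kg·m².
The weight acts at the center, a distance L/2 = 0.8850 m from the pivot; τ = Mg(L/2) cos 9.0° = 55.42 N·m.
α = τ/I = 55.42/6.757 = 8.203 rad/s².
(Equivalently α = (3g/(2L)) cos 9.0° = 8.203 rad/s².)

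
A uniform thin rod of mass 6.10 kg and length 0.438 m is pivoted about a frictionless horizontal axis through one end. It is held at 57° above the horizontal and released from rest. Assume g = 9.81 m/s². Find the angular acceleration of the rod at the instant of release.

α ≈ 18.3 rad/s²

About the pivot, I = (1/3)ML² = (1/3)(6.10)(0.438)² = 0.3901 kg·m².
The weight acts at the center, a distance L/2 = 0.2190 m from the pivot; τ = Mg(L/2) cos 57° = 7.138 N·m.
α = τ/I = 7.138/0.3901 = 18.30 rad/s².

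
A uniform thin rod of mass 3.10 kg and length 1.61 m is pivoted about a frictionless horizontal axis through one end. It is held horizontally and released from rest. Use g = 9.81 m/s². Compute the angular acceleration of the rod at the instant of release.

About the pivot, I = (1/3)ML² = (1/3)(3.10)(1.61)² = 2.679 kg·m².
The weight acts at the center, a distance L/2 = 0.8050 m from the pivot; τ = Mg(L/2) = 24.48 N·m.
α = τ/I = 24.48/2.679 = 9.140 rad/s².
(Equivalently α = (3g/(2L)) = 9.140 rad/s².)

α ≈ 9.14 rad/s²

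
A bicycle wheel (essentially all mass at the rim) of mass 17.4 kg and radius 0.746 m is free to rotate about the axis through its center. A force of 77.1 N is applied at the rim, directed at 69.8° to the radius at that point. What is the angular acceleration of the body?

α ≈ 5.57 rad/s²

I = MR² = (17.4)(0.746)² = 9.683 kg·m².
Only the tangential component produces torque: τ = F R sinθ = (77.1)(0.746) sin 69.8° = 53.98 N·m.
From τ = Iα: α = 53.98/9.683 = 5.574 rad/s².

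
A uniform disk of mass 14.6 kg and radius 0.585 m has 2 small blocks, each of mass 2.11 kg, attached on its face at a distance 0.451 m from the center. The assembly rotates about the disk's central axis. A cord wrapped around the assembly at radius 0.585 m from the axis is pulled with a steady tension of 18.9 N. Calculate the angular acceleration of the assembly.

I_disk = ½MR² = ½(14.6)(0.585)² = 2.498 kg·m².
I_blocks = 2·m·r² = 2(2.11)(0.451)² = 0.8584 kg·m².
Total I = 3.357 kg·m².
τ = F r = (18.9)(0.585) = 11.06 N·m.
α = τ/I = 11.06/3.357 = 3.294 rad/s².

α ≈ 3.29 rad/s²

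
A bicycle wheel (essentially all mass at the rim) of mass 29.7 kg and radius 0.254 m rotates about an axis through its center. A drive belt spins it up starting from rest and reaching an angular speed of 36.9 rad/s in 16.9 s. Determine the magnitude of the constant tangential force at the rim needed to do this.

F ≈ 16.5 N

I = MR² = (29.7)(0.254)² = 1.916 kg·m².
α = Δω/Δt = (36.9 − 0)/16.9 = 2.183 rad/s².
The required torque is τ = Iα = (1.916)(2.183) = 4.184 N·m.
A tangential force at the rim gives τ = FR, so F = τ/R = 4.184/0.254 = 16.47 N.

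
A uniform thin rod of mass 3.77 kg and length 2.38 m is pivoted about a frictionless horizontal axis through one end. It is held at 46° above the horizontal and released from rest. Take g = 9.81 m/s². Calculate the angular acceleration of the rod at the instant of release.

α ≈ 4.29 rad/s²

About the pivot, I = (1/3)ML² = (1/3)(3.77)(2.38)² = 7.118 kg·m².
The weight acts at the center, a distance L/2 = 1.190 m from the pivot; τ = Mg(L/2) cos 46° = 30.57 N·m.
α = τ/I = 30.57/7.118 = 4.295 rad/s².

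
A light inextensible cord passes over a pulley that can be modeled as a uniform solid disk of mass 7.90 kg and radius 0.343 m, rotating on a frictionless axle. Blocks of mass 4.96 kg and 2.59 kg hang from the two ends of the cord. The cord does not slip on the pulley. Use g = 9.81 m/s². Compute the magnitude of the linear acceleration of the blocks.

a ≈ 2.02 m/s²

I = ½MR² = (1/2)(7.90)(0.343)² = 0.4647 kg·m².
Heavier block: m₁g − T₁ = m₁a. Lighter block: T₂ − m₂g = m₂a.
Pulley: (T₁ − T₂)R = Iα = I(a/R), so T₁ − T₂ = (I/R²)a = (1/2)M_p a = 3.950·a.
Adding the three: (m₁ − m₂)g = (m₁ + m₂ + 3.950)a, so a = (4.96 − 2.59)(9.81)/(4.96 + 2.59 + 3.950) = 2.022 m/s².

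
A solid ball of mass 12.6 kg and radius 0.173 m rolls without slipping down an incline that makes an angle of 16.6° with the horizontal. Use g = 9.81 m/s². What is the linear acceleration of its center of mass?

a ≈ 2.00 m/s²

Translation along the incline: Mg sinθ − f = Ma.
Rotation about the center: fR = Iα with I = (2/5)MR². No-slip gives a = αR, so f = (I/R²)a = (2/5)M a.
Substituting: Mg sinθ = (1 + 0.4000)Ma, so a = g sinθ/(1 + 0.4000) = (9.81) sin 16.6° / 1.400 = 2.002 m/s².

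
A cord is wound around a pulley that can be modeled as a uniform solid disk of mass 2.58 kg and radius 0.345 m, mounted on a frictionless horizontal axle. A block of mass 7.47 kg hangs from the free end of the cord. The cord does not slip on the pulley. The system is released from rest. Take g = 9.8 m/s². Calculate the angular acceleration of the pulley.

α ≈ 24.2 rad/s²

I = ½MR² = (1/2)(2.58)(0.345)² = 0.1535 kg·m².
Block: mg − T = ma. Pulley: TR = Iα. No-slip: a = αR, so T = (I/R²)a = 1.290·a.
Then mg = (m + 1.290)a, so a = (7.47)(9.8)/(7.47 + 1.290) = 8.357 m/s².
α = a/R = 8.357/0.345 = 24.22 rad/s².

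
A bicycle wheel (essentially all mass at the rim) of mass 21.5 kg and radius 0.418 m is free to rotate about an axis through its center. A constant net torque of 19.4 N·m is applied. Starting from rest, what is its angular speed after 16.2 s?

ω ≈ 83.7 rad/s

I = MR² = (21.5)(0.418)² = 3.757 kg·m².
α = τ/I = 19.4/3.757 = 5.164 rad/s².
ω = ω₀ + αt = 0 + (5.164)(16.2) = 83.66 rad/s.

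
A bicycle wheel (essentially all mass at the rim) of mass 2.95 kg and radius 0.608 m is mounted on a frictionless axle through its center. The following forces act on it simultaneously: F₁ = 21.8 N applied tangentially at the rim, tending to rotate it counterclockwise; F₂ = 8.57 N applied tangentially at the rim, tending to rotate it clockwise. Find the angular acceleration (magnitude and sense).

I = MR² = (2.95)(0.608)² = 1.091 kg·m².
Taking counterclockwise as positive: τ₁ = +(21.8)(0.608) = +13.25 N·m; τ₂ = −(8.57)(0.608) = −5.211 N·m.
Net torque τ = 8.044 N·m.
α = τ/I = 8.044/1.091 = 7.376 rad/s².

α ≈ 7.38 rad/s², counterclockwise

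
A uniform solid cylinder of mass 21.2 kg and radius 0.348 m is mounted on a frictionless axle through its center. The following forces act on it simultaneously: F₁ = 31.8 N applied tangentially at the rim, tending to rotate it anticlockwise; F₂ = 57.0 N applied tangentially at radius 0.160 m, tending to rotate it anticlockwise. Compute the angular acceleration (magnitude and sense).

I = ½MR² = (1/2)(21.2)(0.348)² = 1.284 kg·m².
Taking anticlockwise as positive: τ₁ = +(31.8)(0.348) = +11.07 N·m; τ₂ = +(57.0)(0.160) = +9.120 N·m.
Net torque τ = 20.19 N·m.
α = τ/I = 20.19/1.284 = 15.73 rad/s².

α ≈ 15.7 rad/s², anticlockwise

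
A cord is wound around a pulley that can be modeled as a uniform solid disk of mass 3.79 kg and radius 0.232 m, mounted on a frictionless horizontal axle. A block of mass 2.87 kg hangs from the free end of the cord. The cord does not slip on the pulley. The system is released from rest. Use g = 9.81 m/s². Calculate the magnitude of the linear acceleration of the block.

I = ½MR² = (1/2)(3.79)(0.232)² = 0.1020 kg·m².
Block: mg − T = ma. Pulley: TR = Iα. No-slip: a = αR, so T = (I/R²)a = 1.895·a.
Then mg = (m + 1.895)a, so a = (2.87)(9.81)/(2.87 + 1.895) = 5.909 m/s².

a ≈ 5.91 m/s²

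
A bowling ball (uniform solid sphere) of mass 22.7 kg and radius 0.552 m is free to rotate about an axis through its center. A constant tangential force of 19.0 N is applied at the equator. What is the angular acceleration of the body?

I = (2/5)MR² = (2/5)(22.7)(0.552)² = 2.767 kg·m².
τ = F R = (19.0)(0.552) = 10.49 N·m.
From τ = Iα: α = 10.49/2.767 = 3.791 rad/s².

α ≈ 3.79 rad/s²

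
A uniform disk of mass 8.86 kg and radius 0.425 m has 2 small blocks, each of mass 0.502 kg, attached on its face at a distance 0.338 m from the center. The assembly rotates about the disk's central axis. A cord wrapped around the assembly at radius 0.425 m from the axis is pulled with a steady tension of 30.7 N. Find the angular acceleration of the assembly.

α ≈ 14.3 rad/s²

I_disk = ½MR² = ½(8.86)(0.425)² = 0.8002 kg·m².
I_blocks = 2·m·r² = 2(0.502)(0.338)² = 0.1147 kg·m².
Total I = 0.9149 kg·m².
τ = F r = (30.7)(0.425) = 13.05 N·m.
α = τ/I = 13.05/0.9149 = 14.26 rad/s².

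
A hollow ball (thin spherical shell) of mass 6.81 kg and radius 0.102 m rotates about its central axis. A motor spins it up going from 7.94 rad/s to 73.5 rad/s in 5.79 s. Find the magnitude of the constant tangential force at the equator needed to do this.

I = (2/3)MR² = (2/3)(6.81)(0.102)² = 0.04723 kg·m².
α = Δω/Δt = (73.5 − 7.94)/5.79 = 11.32 rad/s².
The required torque is τ = Iα = (0.04723)(11.32) = 0.5348 N·m.
A tangential force at the equator gives τ = FR, so F = τ/R = 0.5348/0.102 = 5.243 N.

F ≈ 5.24 N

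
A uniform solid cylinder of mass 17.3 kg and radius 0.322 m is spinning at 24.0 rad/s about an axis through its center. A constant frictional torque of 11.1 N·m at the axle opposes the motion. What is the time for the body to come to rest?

t ≈ 1.94 s

I = ½MR² = (1/2)(17.3)(0.322)² = 0.8969 kg·m².
The net torque has magnitude 11.1 N·m, opposing ω.
|α| = τ/I = 11.10/0.8969 = 12.38 rad/s² (deceleration).
0 = ω₀ − |α|t ⇒ t = ω₀/|α| = 24.0/12.38 = 1.939 s.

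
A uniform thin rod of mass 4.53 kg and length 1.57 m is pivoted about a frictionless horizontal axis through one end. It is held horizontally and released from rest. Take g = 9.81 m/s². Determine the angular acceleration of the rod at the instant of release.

About the pivot, I = (1/3)ML² = (1/3)(4.53)(1.57)² = 3.722 kg·m².
The weight acts at the center, a distance L/2 = 0.7850 m from the pivot; τ = Mg(L/2) = 34.88 N·m.
α = τ/I = 34.88/3.722 = 9.373 rad/s².
(Equivalently α = (3g/(2L)) = 9.373 rad/s².)

α ≈ 9.37 rad/s²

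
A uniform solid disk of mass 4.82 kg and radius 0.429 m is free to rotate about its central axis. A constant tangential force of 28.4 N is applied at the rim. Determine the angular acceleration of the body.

α ≈ 27.5 rad/s²

I = ½MR² = (1/2)(4.82)(0.429)² = 0.4435 kg·m².
τ = F R = (28.4)(0.429) = 12.18 N·m.
Newton's second law for rotation, τ = Iα, gives α = τ/I = 12.18/0.4435 = 27.47 rad/s².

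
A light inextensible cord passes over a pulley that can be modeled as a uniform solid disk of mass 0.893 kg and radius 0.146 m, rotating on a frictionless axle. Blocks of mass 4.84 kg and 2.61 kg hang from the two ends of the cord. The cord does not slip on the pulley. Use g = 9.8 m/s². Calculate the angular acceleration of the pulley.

α ≈ 19.0 rad/s²

I = ½MR² = (1/2)(0.893)(0.146)² = 0.009518 kg·m².
Heavier block: m₁g − T₁ = m₁a. Lighter block: T₂ − m₂g = m₂a.
Pulley: (T₁ − T₂)R = Iα = I(a/R), so T₁ − T₂ = (I/R²)a = (1/2)M_p a = 0.4465·a.
Adding the three: (m₁ − m₂)g = (m₁ + m₂ + 0.4465)a, so a = (4.84 − 2.61)(9.8)/(4.84 + 2.61 + 0.4465) = 2.768 m/s².
α = a/R = 2.768/0.146 = 18.96 rad/s².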